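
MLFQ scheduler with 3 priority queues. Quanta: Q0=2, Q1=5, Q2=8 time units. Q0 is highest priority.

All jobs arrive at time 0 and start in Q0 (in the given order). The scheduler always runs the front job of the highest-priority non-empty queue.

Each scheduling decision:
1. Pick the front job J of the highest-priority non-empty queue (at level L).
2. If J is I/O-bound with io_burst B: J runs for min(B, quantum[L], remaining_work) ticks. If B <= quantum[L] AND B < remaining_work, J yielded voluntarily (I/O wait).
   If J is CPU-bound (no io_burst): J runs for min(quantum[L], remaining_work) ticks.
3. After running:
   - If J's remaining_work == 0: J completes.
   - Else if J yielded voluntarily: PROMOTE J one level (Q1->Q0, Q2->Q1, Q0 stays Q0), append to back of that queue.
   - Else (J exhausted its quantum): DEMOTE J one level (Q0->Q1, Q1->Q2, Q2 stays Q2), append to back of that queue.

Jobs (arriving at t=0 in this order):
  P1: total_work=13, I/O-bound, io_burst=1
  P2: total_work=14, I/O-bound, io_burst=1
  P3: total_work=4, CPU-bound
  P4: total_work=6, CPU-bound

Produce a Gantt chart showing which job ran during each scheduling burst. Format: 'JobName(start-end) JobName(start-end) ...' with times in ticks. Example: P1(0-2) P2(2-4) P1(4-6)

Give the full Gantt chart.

t=0-1: P1@Q0 runs 1, rem=12, I/O yield, promote→Q0. Q0=[P2,P3,P4,P1] Q1=[] Q2=[]
t=1-2: P2@Q0 runs 1, rem=13, I/O yield, promote→Q0. Q0=[P3,P4,P1,P2] Q1=[] Q2=[]
t=2-4: P3@Q0 runs 2, rem=2, quantum used, demote→Q1. Q0=[P4,P1,P2] Q1=[P3] Q2=[]
t=4-6: P4@Q0 runs 2, rem=4, quantum used, demote→Q1. Q0=[P1,P2] Q1=[P3,P4] Q2=[]
t=6-7: P1@Q0 runs 1, rem=11, I/O yield, promote→Q0. Q0=[P2,P1] Q1=[P3,P4] Q2=[]
t=7-8: P2@Q0 runs 1, rem=12, I/O yield, promote→Q0. Q0=[P1,P2] Q1=[P3,P4] Q2=[]
t=8-9: P1@Q0 runs 1, rem=10, I/O yield, promote→Q0. Q0=[P2,P1] Q1=[P3,P4] Q2=[]
t=9-10: P2@Q0 runs 1, rem=11, I/O yield, promote→Q0. Q0=[P1,P2] Q1=[P3,P4] Q2=[]
t=10-11: P1@Q0 runs 1, rem=9, I/O yield, promote→Q0. Q0=[P2,P1] Q1=[P3,P4] Q2=[]
t=11-12: P2@Q0 runs 1, rem=10, I/O yield, promote→Q0. Q0=[P1,P2] Q1=[P3,P4] Q2=[]
t=12-13: P1@Q0 runs 1, rem=8, I/O yield, promote→Q0. Q0=[P2,P1] Q1=[P3,P4] Q2=[]
t=13-14: P2@Q0 runs 1, rem=9, I/O yield, promote→Q0. Q0=[P1,P2] Q1=[P3,P4] Q2=[]
t=14-15: P1@Q0 runs 1, rem=7, I/O yield, promote→Q0. Q0=[P2,P1] Q1=[P3,P4] Q2=[]
t=15-16: P2@Q0 runs 1, rem=8, I/O yield, promote→Q0. Q0=[P1,P2] Q1=[P3,P4] Q2=[]
t=16-17: P1@Q0 runs 1, rem=6, I/O yield, promote→Q0. Q0=[P2,P1] Q1=[P3,P4] Q2=[]
t=17-18: P2@Q0 runs 1, rem=7, I/O yield, promote→Q0. Q0=[P1,P2] Q1=[P3,P4] Q2=[]
t=18-19: P1@Q0 runs 1, rem=5, I/O yield, promote→Q0. Q0=[P2,P1] Q1=[P3,P4] Q2=[]
t=19-20: P2@Q0 runs 1, rem=6, I/O yield, promote→Q0. Q0=[P1,P2] Q1=[P3,P4] Q2=[]
t=20-21: P1@Q0 runs 1, rem=4, I/O yield, promote→Q0. Q0=[P2,P1] Q1=[P3,P4] Q2=[]
t=21-22: P2@Q0 runs 1, rem=5, I/O yield, promote→Q0. Q0=[P1,P2] Q1=[P3,P4] Q2=[]
t=22-23: P1@Q0 runs 1, rem=3, I/O yield, promote→Q0. Q0=[P2,P1] Q1=[P3,P4] Q2=[]
t=23-24: P2@Q0 runs 1, rem=4, I/O yield, promote→Q0. Q0=[P1,P2] Q1=[P3,P4] Q2=[]
t=24-25: P1@Q0 runs 1, rem=2, I/O yield, promote→Q0. Q0=[P2,P1] Q1=[P3,P4] Q2=[]
t=25-26: P2@Q0 runs 1, rem=3, I/O yield, promote→Q0. Q0=[P1,P2] Q1=[P3,P4] Q2=[]
t=26-27: P1@Q0 runs 1, rem=1, I/O yield, promote→Q0. Q0=[P2,P1] Q1=[P3,P4] Q2=[]
t=27-28: P2@Q0 runs 1, rem=2, I/O yield, promote→Q0. Q0=[P1,P2] Q1=[P3,P4] Q2=[]
t=28-29: P1@Q0 runs 1, rem=0, completes. Q0=[P2] Q1=[P3,P4] Q2=[]
t=29-30: P2@Q0 runs 1, rem=1, I/O yield, promote→Q0. Q0=[P2] Q1=[P3,P4] Q2=[]
t=30-31: P2@Q0 runs 1, rem=0, completes. Q0=[] Q1=[P3,P4] Q2=[]
t=31-33: P3@Q1 runs 2, rem=0, completes. Q0=[] Q1=[P4] Q2=[]
t=33-37: P4@Q1 runs 4, rem=0, completes. Q0=[] Q1=[] Q2=[]

Answer: P1(0-1) P2(1-2) P3(2-4) P4(4-6) P1(6-7) P2(7-8) P1(8-9) P2(9-10) P1(10-11) P2(11-12) P1(12-13) P2(13-14) P1(14-15) P2(15-16) P1(16-17) P2(17-18) P1(18-19) P2(19-20) P1(20-21) P2(21-22) P1(22-23) P2(23-24) P1(24-25) P2(25-26) P1(26-27) P2(27-28) P1(28-29) P2(29-30) P2(30-31) P3(31-33) P4(33-37)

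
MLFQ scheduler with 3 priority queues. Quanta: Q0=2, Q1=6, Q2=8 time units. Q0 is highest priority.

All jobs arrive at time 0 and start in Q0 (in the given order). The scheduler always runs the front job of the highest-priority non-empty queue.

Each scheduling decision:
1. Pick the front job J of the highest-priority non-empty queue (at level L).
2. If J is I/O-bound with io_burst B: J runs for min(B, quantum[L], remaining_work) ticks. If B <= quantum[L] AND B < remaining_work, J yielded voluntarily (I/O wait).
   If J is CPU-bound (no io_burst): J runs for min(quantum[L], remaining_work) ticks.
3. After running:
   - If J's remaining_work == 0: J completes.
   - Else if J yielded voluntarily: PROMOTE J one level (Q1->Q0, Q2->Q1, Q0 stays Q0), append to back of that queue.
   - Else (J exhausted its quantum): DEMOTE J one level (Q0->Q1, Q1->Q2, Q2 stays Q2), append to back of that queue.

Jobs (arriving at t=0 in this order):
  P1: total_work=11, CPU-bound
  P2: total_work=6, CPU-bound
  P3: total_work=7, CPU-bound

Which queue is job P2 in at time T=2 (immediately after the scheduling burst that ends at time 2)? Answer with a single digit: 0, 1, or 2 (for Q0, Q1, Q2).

Answer: 0

Derivation:
t=0-2: P1@Q0 runs 2, rem=9, quantum used, demote→Q1. Q0=[P2,P3] Q1=[P1] Q2=[]
t=2-4: P2@Q0 runs 2, rem=4, quantum used, demote→Q1. Q0=[P3] Q1=[P1,P2] Q2=[]
t=4-6: P3@Q0 runs 2, rem=5, quantum used, demote→Q1. Q0=[] Q1=[P1,P2,P3] Q2=[]
t=6-12: P1@Q1 runs 6, rem=3, quantum used, demote→Q2. Q0=[] Q1=[P2,P3] Q2=[P1]
t=12-16: P2@Q1 runs 4, rem=0, completes. Q0=[] Q1=[P3] Q2=[P1]
t=16-21: P3@Q1 runs 5, rem=0, completes. Q0=[] Q1=[] Q2=[P1]
t=21-24: P1@Q2 runs 3, rem=0, completes. Q0=[] Q1=[] Q2=[]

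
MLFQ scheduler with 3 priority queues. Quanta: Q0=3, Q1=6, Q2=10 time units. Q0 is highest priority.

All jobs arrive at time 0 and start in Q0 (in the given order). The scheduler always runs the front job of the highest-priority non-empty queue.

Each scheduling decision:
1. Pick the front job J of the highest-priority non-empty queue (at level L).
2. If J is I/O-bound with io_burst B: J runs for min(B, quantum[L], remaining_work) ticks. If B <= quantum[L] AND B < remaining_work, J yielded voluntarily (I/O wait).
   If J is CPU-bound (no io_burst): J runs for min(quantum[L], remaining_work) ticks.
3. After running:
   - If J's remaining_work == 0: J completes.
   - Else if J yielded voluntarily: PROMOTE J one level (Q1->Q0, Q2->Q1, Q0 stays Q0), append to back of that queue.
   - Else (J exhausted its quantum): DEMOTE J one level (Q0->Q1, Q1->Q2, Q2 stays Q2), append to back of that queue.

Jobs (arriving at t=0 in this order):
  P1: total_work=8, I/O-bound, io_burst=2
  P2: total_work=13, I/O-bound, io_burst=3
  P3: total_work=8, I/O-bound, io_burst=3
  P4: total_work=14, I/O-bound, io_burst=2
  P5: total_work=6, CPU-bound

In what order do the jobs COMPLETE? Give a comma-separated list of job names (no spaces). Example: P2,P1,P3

Answer: P3,P1,P2,P4,P5

Derivation:
t=0-2: P1@Q0 runs 2, rem=6, I/O yield, promote→Q0. Q0=[P2,P3,P4,P5,P1] Q1=[] Q2=[]
t=2-5: P2@Q0 runs 3, rem=10, I/O yield, promote→Q0. Q0=[P3,P4,P5,P1,P2] Q1=[] Q2=[]
t=5-8: P3@Q0 runs 3, rem=5, I/O yield, promote→Q0. Q0=[P4,P5,P1,P2,P3] Q1=[] Q2=[]
t=8-10: P4@Q0 runs 2, rem=12, I/O yield, promote→Q0. Q0=[P5,P1,P2,P3,P4] Q1=[] Q2=[]
t=10-13: P5@Q0 runs 3, rem=3, quantum used, demote→Q1. Q0=[P1,P2,P3,P4] Q1=[P5] Q2=[]
t=13-15: P1@Q0 runs 2, rem=4, I/O yield, promote→Q0. Q0=[P2,P3,P4,P1] Q1=[P5] Q2=[]
t=15-18: P2@Q0 runs 3, rem=7, I/O yield, promote→Q0. Q0=[P3,P4,P1,P2] Q1=[P5] Q2=[]
t=18-21: P3@Q0 runs 3, rem=2, I/O yield, promote→Q0. Q0=[P4,P1,P2,P3] Q1=[P5] Q2=[]
t=21-23: P4@Q0 runs 2, rem=10, I/O yield, promote→Q0. Q0=[P1,P2,P3,P4] Q1=[P5] Q2=[]
t=23-25: P1@Q0 runs 2, rem=2, I/O yield, promote→Q0. Q0=[P2,P3,P4,P1] Q1=[P5] Q2=[]
t=25-28: P2@Q0 runs 3, rem=4, I/O yield, promote→Q0. Q0=[P3,P4,P1,P2] Q1=[P5] Q2=[]
t=28-30: P3@Q0 runs 2, rem=0, completes. Q0=[P4,P1,P2] Q1=[P5] Q2=[]
t=30-32: P4@Q0 runs 2, rem=8, I/O yield, promote→Q0. Q0=[P1,P2,P4] Q1=[P5] Q2=[]
t=32-34: P1@Q0 runs 2, rem=0, completes. Q0=[P2,P4] Q1=[P5] Q2=[]
t=34-37: P2@Q0 runs 3, rem=1, I/O yield, promote→Q0. Q0=[P4,P2] Q1=[P5] Q2=[]
t=37-39: P4@Q0 runs 2, rem=6, I/O yield, promote→Q0. Q0=[P2,P4] Q1=[P5] Q2=[]
t=39-40: P2@Q0 runs 1, rem=0, completes. Q0=[P4] Q1=[P5] Q2=[]
t=40-42: P4@Q0 runs 2, rem=4, I/O yield, promote→Q0. Q0=[P4] Q1=[P5] Q2=[]
t=42-44: P4@Q0 runs 2, rem=2, I/O yield, promote→Q0. Q0=[P4] Q1=[P5] Q2=[]
t=44-46: P4@Q0 runs 2, rem=0, completes. Q0=[] Q1=[P5] Q2=[]
t=46-49: P5@Q1 runs 3, rem=0, completes. Q0=[] Q1=[] Q2=[]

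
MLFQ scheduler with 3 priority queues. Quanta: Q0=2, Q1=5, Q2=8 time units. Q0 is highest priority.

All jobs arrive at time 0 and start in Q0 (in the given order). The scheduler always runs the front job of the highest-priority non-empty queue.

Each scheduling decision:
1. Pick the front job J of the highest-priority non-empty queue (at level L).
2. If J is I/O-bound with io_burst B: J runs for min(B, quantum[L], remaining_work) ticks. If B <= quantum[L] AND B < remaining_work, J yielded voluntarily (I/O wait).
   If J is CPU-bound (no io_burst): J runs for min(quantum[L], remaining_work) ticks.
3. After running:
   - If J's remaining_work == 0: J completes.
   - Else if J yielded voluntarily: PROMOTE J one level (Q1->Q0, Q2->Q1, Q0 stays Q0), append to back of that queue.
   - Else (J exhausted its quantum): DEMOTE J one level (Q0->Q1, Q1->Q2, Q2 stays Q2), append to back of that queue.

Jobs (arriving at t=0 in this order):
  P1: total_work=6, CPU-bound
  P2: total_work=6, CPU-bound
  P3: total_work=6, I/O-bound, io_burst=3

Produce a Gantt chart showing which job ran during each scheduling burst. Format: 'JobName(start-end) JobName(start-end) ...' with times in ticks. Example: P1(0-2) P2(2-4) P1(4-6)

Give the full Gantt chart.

t=0-2: P1@Q0 runs 2, rem=4, quantum used, demote→Q1. Q0=[P2,P3] Q1=[P1] Q2=[]
t=2-4: P2@Q0 runs 2, rem=4, quantum used, demote→Q1. Q0=[P3] Q1=[P1,P2] Q2=[]
t=4-6: P3@Q0 runs 2, rem=4, quantum used, demote→Q1. Q0=[] Q1=[P1,P2,P3] Q2=[]
t=6-10: P1@Q1 runs 4, rem=0, completes. Q0=[] Q1=[P2,P3] Q2=[]
t=10-14: P2@Q1 runs 4, rem=0, completes. Q0=[] Q1=[P3] Q2=[]
t=14-17: P3@Q1 runs 3, rem=1, I/O yield, promote→Q0. Q0=[P3] Q1=[] Q2=[]
t=17-18: P3@Q0 runs 1, rem=0, completes. Q0=[] Q1=[] Q2=[]

Answer: P1(0-2) P2(2-4) P3(4-6) P1(6-10) P2(10-14) P3(14-17) P3(17-18)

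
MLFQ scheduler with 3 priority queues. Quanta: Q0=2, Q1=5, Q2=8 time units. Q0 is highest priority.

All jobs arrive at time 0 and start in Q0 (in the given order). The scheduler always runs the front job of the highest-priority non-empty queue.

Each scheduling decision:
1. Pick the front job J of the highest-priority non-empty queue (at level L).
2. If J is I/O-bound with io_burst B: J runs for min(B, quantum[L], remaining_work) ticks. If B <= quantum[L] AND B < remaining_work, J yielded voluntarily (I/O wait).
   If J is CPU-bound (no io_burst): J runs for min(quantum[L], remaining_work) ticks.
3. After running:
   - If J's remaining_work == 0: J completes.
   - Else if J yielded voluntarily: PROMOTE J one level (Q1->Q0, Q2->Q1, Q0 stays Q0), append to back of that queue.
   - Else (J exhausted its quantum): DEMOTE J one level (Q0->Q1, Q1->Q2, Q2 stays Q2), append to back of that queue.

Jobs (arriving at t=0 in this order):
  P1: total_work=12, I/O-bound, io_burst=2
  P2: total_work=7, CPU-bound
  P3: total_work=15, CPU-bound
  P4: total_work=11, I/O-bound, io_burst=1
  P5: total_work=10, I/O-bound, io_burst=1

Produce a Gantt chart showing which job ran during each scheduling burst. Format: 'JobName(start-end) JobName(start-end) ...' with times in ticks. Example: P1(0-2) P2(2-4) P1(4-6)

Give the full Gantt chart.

t=0-2: P1@Q0 runs 2, rem=10, I/O yield, promote→Q0. Q0=[P2,P3,P4,P5,P1] Q1=[] Q2=[]
t=2-4: P2@Q0 runs 2, rem=5, quantum used, demote→Q1. Q0=[P3,P4,P5,P1] Q1=[P2] Q2=[]
t=4-6: P3@Q0 runs 2, rem=13, quantum used, demote→Q1. Q0=[P4,P5,P1] Q1=[P2,P3] Q2=[]
t=6-7: P4@Q0 runs 1, rem=10, I/O yield, promote→Q0. Q0=[P5,P1,P4] Q1=[P2,P3] Q2=[]
t=7-8: P5@Q0 runs 1, rem=9, I/O yield, promote→Q0. Q0=[P1,P4,P5] Q1=[P2,P3] Q2=[]
t=8-10: P1@Q0 runs 2, rem=8, I/O yield, promote→Q0. Q0=[P4,P5,P1] Q1=[P2,P3] Q2=[]
t=10-11: P4@Q0 runs 1, rem=9, I/O yield, promote→Q0. Q0=[P5,P1,P4] Q1=[P2,P3] Q2=[]
t=11-12: P5@Q0 runs 1, rem=8, I/O yield, promote→Q0. Q0=[P1,P4,P5] Q1=[P2,P3] Q2=[]
t=12-14: P1@Q0 runs 2, rem=6, I/O yield, promote→Q0. Q0=[P4,P5,P1] Q1=[P2,P3] Q2=[]
t=14-15: P4@Q0 runs 1, rem=8, I/O yield, promote→Q0. Q0=[P5,P1,P4] Q1=[P2,P3] Q2=[]
t=15-16: P5@Q0 runs 1, rem=7, I/O yield, promote→Q0. Q0=[P1,P4,P5] Q1=[P2,P3] Q2=[]
t=16-18: P1@Q0 runs 2, rem=4, I/O yield, promote→Q0. Q0=[P4,P5,P1] Q1=[P2,P3] Q2=[]
t=18-19: P4@Q0 runs 1, rem=7, I/O yield, promote→Q0. Q0=[P5,P1,P4] Q1=[P2,P3] Q2=[]
t=19-20: P5@Q0 runs 1, rem=6, I/O yield, promote→Q0. Q0=[P1,P4,P5] Q1=[P2,P3] Q2=[]
t=20-22: P1@Q0 runs 2, rem=2, I/O yield, promote→Q0. Q0=[P4,P5,P1] Q1=[P2,P3] Q2=[]
t=22-23: P4@Q0 runs 1, rem=6, I/O yield, promote→Q0. Q0=[P5,P1,P4] Q1=[P2,P3] Q2=[]
t=23-24: P5@Q0 runs 1, rem=5, I/O yield, promote→Q0. Q0=[P1,P4,P5] Q1=[P2,P3] Q2=[]
t=24-26: P1@Q0 runs 2, rem=0, completes. Q0=[P4,P5] Q1=[P2,P3] Q2=[]
t=26-27: P4@Q0 runs 1, rem=5, I/O yield, promote→Q0. Q0=[P5,P4] Q1=[P2,P3] Q2=[]
t=27-28: P5@Q0 runs 1, rem=4, I/O yield, promote→Q0. Q0=[P4,P5] Q1=[P2,P3] Q2=[]
t=28-29: P4@Q0 runs 1, rem=4, I/O yield, promote→Q0. Q0=[P5,P4] Q1=[P2,P3] Q2=[]
t=29-30: P5@Q0 runs 1, rem=3, I/O yield, promote→Q0. Q0=[P4,P5] Q1=[P2,P3] Q2=[]
t=30-31: P4@Q0 runs 1, rem=3, I/O yield, promote→Q0. Q0=[P5,P4] Q1=[P2,P3] Q2=[]
t=31-32: P5@Q0 runs 1, rem=2, I/O yield, promote→Q0. Q0=[P4,P5] Q1=[P2,P3] Q2=[]
t=32-33: P4@Q0 runs 1, rem=2, I/O yield, promote→Q0. Q0=[P5,P4] Q1=[P2,P3] Q2=[]
t=33-34: P5@Q0 runs 1, rem=1, I/O yield, promote→Q0. Q0=[P4,P5] Q1=[P2,P3] Q2=[]
t=34-35: P4@Q0 runs 1, rem=1, I/O yield, promote→Q0. Q0=[P5,P4] Q1=[P2,P3] Q2=[]
t=35-36: P5@Q0 runs 1, rem=0, completes. Q0=[P4] Q1=[P2,P3] Q2=[]
t=36-37: P4@Q0 runs 1, rem=0, completes. Q0=[] Q1=[P2,P3] Q2=[]
t=37-42: P2@Q1 runs 5, rem=0, completes. Q0=[] Q1=[P3] Q2=[]
t=42-47: P3@Q1 runs 5, rem=8, quantum used, demote→Q2. Q0=[] Q1=[] Q2=[P3]
t=47-55: P3@Q2 runs 8, rem=0, completes. Q0=[] Q1=[] Q2=[]

Answer: P1(0-2) P2(2-4) P3(4-6) P4(6-7) P5(7-8) P1(8-10) P4(10-11) P5(11-12) P1(12-14) P4(14-15) P5(15-16) P1(16-18) P4(18-19) P5(19-20) P1(20-22) P4(22-23) P5(23-24) P1(24-26) P4(26-27) P5(27-28) P4(28-29) P5(29-30) P4(30-31) P5(31-32) P4(32-33) P5(33-34) P4(34-35) P5(35-36) P4(36-37) P2(37-42) P3(42-47) P3(47-55)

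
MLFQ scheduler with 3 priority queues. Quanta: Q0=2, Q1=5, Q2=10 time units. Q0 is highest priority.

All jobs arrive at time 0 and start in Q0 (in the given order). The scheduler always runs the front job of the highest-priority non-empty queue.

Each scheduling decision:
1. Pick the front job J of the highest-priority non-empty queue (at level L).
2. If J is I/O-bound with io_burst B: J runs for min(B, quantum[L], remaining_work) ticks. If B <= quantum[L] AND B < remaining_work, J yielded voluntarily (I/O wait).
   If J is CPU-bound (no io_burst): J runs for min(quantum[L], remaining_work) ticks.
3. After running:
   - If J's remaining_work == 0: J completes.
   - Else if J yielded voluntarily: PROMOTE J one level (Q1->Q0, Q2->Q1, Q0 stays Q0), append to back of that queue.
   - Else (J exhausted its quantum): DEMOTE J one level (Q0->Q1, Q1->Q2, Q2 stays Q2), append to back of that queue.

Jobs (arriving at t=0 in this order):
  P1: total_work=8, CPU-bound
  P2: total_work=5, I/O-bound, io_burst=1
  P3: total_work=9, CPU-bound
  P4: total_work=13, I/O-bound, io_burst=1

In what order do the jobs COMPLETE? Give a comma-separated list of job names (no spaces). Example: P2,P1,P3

Answer: P2,P4,P1,P3

Derivation:
t=0-2: P1@Q0 runs 2, rem=6, quantum used, demote→Q1. Q0=[P2,P3,P4] Q1=[P1] Q2=[]
t=2-3: P2@Q0 runs 1, rem=4, I/O yield, promote→Q0. Q0=[P3,P4,P2] Q1=[P1] Q2=[]
t=3-5: P3@Q0 runs 2, rem=7, quantum used, demote→Q1. Q0=[P4,P2] Q1=[P1,P3] Q2=[]
t=5-6: P4@Q0 runs 1, rem=12, I/O yield, promote→Q0. Q0=[P2,P4] Q1=[P1,P3] Q2=[]
t=6-7: P2@Q0 runs 1, rem=3, I/O yield, promote→Q0. Q0=[P4,P2] Q1=[P1,P3] Q2=[]
t=7-8: P4@Q0 runs 1, rem=11, I/O yield, promote→Q0. Q0=[P2,P4] Q1=[P1,P3] Q2=[]
t=8-9: P2@Q0 runs 1, rem=2, I/O yield, promote→Q0. Q0=[P4,P2] Q1=[P1,P3] Q2=[]
t=9-10: P4@Q0 runs 1, rem=10, I/O yield, promote→Q0. Q0=[P2,P4] Q1=[P1,P3] Q2=[]
t=10-11: P2@Q0 runs 1, rem=1, I/O yield, promote→Q0. Q0=[P4,P2] Q1=[P1,P3] Q2=[]
t=11-12: P4@Q0 runs 1, rem=9, I/O yield, promote→Q0. Q0=[P2,P4] Q1=[P1,P3] Q2=[]
t=12-13: P2@Q0 runs 1, rem=0, completes. Q0=[P4] Q1=[P1,P3] Q2=[]
t=13-14: P4@Q0 runs 1, rem=8, I/O yield, promote→Q0. Q0=[P4] Q1=[P1,P3] Q2=[]
t=14-15: P4@Q0 runs 1, rem=7, I/O yield, promote→Q0. Q0=[P4] Q1=[P1,P3] Q2=[]
t=15-16: P4@Q0 runs 1, rem=6, I/O yield, promote→Q0. Q0=[P4] Q1=[P1,P3] Q2=[]
t=16-17: P4@Q0 runs 1, rem=5, I/O yield, promote→Q0. Q0=[P4] Q1=[P1,P3] Q2=[]
t=17-18: P4@Q0 runs 1, rem=4, I/O yield, promote→Q0. Q0=[P4] Q1=[P1,P3] Q2=[]
t=18-19: P4@Q0 runs 1, rem=3, I/O yield, promote→Q0. Q0=[P4] Q1=[P1,P3] Q2=[]
t=19-20: P4@Q0 runs 1, rem=2, I/O yield, promote→Q0. Q0=[P4] Q1=[P1,P3] Q2=[]
t=20-21: P4@Q0 runs 1, rem=1, I/O yield, promote→Q0. Q0=[P4] Q1=[P1,P3] Q2=[]
t=21-22: P4@Q0 runs 1, rem=0, completes. Q0=[] Q1=[P1,P3] Q2=[]
t=22-27: P1@Q1 runs 5, rem=1, quantum used, demote→Q2. Q0=[] Q1=[P3] Q2=[P1]
t=27-32: P3@Q1 runs 5, rem=2, quantum used, demote→Q2. Q0=[] Q1=[] Q2=[P1,P3]
t=32-33: P1@Q2 runs 1, rem=0, completes. Q0=[] Q1=[] Q2=[P3]
t=33-35: P3@Q2 runs 2, rem=0, completes. Q0=[] Q1=[] Q2=[]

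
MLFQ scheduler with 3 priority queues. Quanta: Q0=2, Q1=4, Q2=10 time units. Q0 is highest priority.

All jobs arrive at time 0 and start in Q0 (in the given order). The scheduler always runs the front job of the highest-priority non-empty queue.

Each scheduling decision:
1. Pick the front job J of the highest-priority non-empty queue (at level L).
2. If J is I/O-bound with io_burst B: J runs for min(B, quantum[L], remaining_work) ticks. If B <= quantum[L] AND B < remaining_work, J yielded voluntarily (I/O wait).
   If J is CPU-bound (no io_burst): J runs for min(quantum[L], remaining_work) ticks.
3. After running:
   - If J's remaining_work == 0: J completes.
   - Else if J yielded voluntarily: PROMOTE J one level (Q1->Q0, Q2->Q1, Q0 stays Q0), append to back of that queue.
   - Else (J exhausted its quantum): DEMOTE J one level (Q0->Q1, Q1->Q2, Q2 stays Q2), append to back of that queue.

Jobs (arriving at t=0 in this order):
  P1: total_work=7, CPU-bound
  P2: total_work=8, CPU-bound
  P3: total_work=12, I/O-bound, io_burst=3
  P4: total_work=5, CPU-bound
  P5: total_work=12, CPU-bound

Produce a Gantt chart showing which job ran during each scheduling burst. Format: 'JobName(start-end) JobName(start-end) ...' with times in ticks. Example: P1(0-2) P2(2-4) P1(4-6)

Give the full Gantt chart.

t=0-2: P1@Q0 runs 2, rem=5, quantum used, demote→Q1. Q0=[P2,P3,P4,P5] Q1=[P1] Q2=[]
t=2-4: P2@Q0 runs 2, rem=6, quantum used, demote→Q1. Q0=[P3,P4,P5] Q1=[P1,P2] Q2=[]
t=4-6: P3@Q0 runs 2, rem=10, quantum used, demote→Q1. Q0=[P4,P5] Q1=[P1,P2,P3] Q2=[]
t=6-8: P4@Q0 runs 2, rem=3, quantum used, demote→Q1. Q0=[P5] Q1=[P1,P2,P3,P4] Q2=[]
t=8-10: P5@Q0 runs 2, rem=10, quantum used, demote→Q1. Q0=[] Q1=[P1,P2,P3,P4,P5] Q2=[]
t=10-14: P1@Q1 runs 4, rem=1, quantum used, demote→Q2. Q0=[] Q1=[P2,P3,P4,P5] Q2=[P1]
t=14-18: P2@Q1 runs 4, rem=2, quantum used, demote→Q2. Q0=[] Q1=[P3,P4,P5] Q2=[P1,P2]
t=18-21: P3@Q1 runs 3, rem=7, I/O yield, promote→Q0. Q0=[P3] Q1=[P4,P5] Q2=[P1,P2]
t=21-23: P3@Q0 runs 2, rem=5, quantum used, demote→Q1. Q0=[] Q1=[P4,P5,P3] Q2=[P1,P2]
t=23-26: P4@Q1 runs 3, rem=0, completes. Q0=[] Q1=[P5,P3] Q2=[P1,P2]
t=26-30: P5@Q1 runs 4, rem=6, quantum used, demote→Q2. Q0=[] Q1=[P3] Q2=[P1,P2,P5]
t=30-33: P3@Q1 runs 3, rem=2, I/O yield, promote→Q0. Q0=[P3] Q1=[] Q2=[P1,P2,P5]
t=33-35: P3@Q0 runs 2, rem=0, completes. Q0=[] Q1=[] Q2=[P1,P2,P5]
t=35-36: P1@Q2 runs 1, rem=0, completes. Q0=[] Q1=[] Q2=[P2,P5]
t=36-38: P2@Q2 runs 2, rem=0, completes. Q0=[] Q1=[] Q2=[P5]
t=38-44: P5@Q2 runs 6, rem=0, completes. Q0=[] Q1=[] Q2=[]

Answer: P1(0-2) P2(2-4) P3(4-6) P4(6-8) P5(8-10) P1(10-14) P2(14-18) P3(18-21) P3(21-23) P4(23-26) P5(26-30) P3(30-33) P3(33-35) P1(35-36) P2(36-38) P5(38-44)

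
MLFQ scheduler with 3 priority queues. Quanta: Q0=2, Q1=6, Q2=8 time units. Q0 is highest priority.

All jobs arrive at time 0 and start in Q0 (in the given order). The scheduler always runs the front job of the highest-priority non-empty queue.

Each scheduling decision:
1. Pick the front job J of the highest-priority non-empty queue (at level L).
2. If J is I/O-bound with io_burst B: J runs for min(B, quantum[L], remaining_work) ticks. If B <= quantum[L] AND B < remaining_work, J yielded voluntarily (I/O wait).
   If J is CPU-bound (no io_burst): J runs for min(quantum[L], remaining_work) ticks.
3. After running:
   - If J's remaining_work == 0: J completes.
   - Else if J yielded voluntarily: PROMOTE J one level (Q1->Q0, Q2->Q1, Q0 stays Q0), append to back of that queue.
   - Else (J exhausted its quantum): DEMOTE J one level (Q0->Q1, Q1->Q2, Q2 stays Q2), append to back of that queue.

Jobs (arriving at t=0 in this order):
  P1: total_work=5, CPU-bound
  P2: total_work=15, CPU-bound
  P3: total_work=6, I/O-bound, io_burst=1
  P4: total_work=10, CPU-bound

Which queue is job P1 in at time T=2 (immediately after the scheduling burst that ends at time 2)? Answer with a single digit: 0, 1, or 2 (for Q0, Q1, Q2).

Answer: 1

Derivation:
t=0-2: P1@Q0 runs 2, rem=3, quantum used, demote→Q1. Q0=[P2,P3,P4] Q1=[P1] Q2=[]
t=2-4: P2@Q0 runs 2, rem=13, quantum used, demote→Q1. Q0=[P3,P4] Q1=[P1,P2] Q2=[]
t=4-5: P3@Q0 runs 1, rem=5, I/O yield, promote→Q0. Q0=[P4,P3] Q1=[P1,P2] Q2=[]
t=5-7: P4@Q0 runs 2, rem=8, quantum used, demote→Q1. Q0=[P3] Q1=[P1,P2,P4] Q2=[]
t=7-8: P3@Q0 runs 1, rem=4, I/O yield, promote→Q0. Q0=[P3] Q1=[P1,P2,P4] Q2=[]
t=8-9: P3@Q0 runs 1, rem=3, I/O yield, promote→Q0. Q0=[P3] Q1=[P1,P2,P4] Q2=[]
t=9-10: P3@Q0 runs 1, rem=2, I/O yield, promote→Q0. Q0=[P3] Q1=[P1,P2,P4] Q2=[]
t=10-11: P3@Q0 runs 1, rem=1, I/O yield, promote→Q0. Q0=[P3] Q1=[P1,P2,P4] Q2=[]
t=11-12: P3@Q0 runs 1, rem=0, completes. Q0=[] Q1=[P1,P2,P4] Q2=[]
t=12-15: P1@Q1 runs 3, rem=0, completes. Q0=[] Q1=[P2,P4] Q2=[]
t=15-21: P2@Q1 runs 6, rem=7, quantum used, demote→Q2. Q0=[] Q1=[P4] Q2=[P2]
t=21-27: P4@Q1 runs 6, rem=2, quantum used, demote→Q2. Q0=[] Q1=[] Q2=[P2,P4]
t=27-34: P2@Q2 runs 7, rem=0, completes. Q0=[] Q1=[] Q2=[P4]
t=34-36: P4@Q2 runs 2, rem=0, completes. Q0=[] Q1=[] Q2=[]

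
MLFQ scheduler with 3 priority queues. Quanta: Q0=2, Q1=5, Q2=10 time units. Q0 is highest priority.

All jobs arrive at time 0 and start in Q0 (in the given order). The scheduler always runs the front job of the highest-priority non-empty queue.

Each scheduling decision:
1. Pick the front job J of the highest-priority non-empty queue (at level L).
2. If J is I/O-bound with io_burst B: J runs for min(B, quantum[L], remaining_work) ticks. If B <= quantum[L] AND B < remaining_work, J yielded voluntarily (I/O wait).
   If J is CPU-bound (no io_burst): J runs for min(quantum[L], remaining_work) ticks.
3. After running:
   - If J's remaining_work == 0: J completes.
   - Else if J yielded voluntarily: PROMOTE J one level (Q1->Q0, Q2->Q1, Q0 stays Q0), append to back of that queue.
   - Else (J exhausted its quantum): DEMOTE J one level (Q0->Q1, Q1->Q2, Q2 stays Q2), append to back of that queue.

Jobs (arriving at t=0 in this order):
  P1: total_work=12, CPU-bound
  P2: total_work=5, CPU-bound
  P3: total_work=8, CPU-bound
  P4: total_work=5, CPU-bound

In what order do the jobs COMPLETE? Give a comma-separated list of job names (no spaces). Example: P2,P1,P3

Answer: P2,P4,P1,P3

Derivation:
t=0-2: P1@Q0 runs 2, rem=10, quantum used, demote→Q1. Q0=[P2,P3,P4] Q1=[P1] Q2=[]
t=2-4: P2@Q0 runs 2, rem=3, quantum used, demote→Q1. Q0=[P3,P4] Q1=[P1,P2] Q2=[]
t=4-6: P3@Q0 runs 2, rem=6, quantum used, demote→Q1. Q0=[P4] Q1=[P1,P2,P3] Q2=[]
t=6-8: P4@Q0 runs 2, rem=3, quantum used, demote→Q1. Q0=[] Q1=[P1,P2,P3,P4] Q2=[]
t=8-13: P1@Q1 runs 5, rem=5, quantum used, demote→Q2. Q0=[] Q1=[P2,P3,P4] Q2=[P1]
t=13-16: P2@Q1 runs 3, rem=0, completes. Q0=[] Q1=[P3,P4] Q2=[P1]
t=16-21: P3@Q1 runs 5, rem=1, quantum used, demote→Q2. Q0=[] Q1=[P4] Q2=[P1,P3]
t=21-24: P4@Q1 runs 3, rem=0, completes. Q0=[] Q1=[] Q2=[P1,P3]
t=24-29: P1@Q2 runs 5, rem=0, completes. Q0=[] Q1=[] Q2=[P3]
t=29-30: P3@Q2 runs 1, rem=0, completes. Q0=[] Q1=[] Q2=[]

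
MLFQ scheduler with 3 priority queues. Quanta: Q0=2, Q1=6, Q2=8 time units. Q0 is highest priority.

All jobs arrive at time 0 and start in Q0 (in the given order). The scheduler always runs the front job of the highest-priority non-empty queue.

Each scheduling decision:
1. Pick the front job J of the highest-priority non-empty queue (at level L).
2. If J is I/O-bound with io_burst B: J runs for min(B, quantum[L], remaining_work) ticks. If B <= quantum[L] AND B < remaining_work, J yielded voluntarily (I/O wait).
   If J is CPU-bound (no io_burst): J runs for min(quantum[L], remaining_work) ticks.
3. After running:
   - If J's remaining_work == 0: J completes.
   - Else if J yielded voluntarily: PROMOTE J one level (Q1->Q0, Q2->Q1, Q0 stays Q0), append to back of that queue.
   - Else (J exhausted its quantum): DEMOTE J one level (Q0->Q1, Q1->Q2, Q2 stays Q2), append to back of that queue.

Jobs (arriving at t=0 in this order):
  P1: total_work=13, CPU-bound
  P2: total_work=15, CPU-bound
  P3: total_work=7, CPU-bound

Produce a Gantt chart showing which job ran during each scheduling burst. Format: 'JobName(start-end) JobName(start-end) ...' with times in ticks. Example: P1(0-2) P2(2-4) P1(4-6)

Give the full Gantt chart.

t=0-2: P1@Q0 runs 2, rem=11, quantum used, demote→Q1. Q0=[P2,P3] Q1=[P1] Q2=[]
t=2-4: P2@Q0 runs 2, rem=13, quantum used, demote→Q1. Q0=[P3] Q1=[P1,P2] Q2=[]
t=4-6: P3@Q0 runs 2, rem=5, quantum used, demote→Q1. Q0=[] Q1=[P1,P2,P3] Q2=[]
t=6-12: P1@Q1 runs 6, rem=5, quantum used, demote→Q2. Q0=[] Q1=[P2,P3] Q2=[P1]
t=12-18: P2@Q1 runs 6, rem=7, quantum used, demote→Q2. Q0=[] Q1=[P3] Q2=[P1,P2]
t=18-23: P3@Q1 runs 5, rem=0, completes. Q0=[] Q1=[] Q2=[P1,P2]
t=23-28: P1@Q2 runs 5, rem=0, completes. Q0=[] Q1=[] Q2=[P2]
t=28-35: P2@Q2 runs 7, rem=0, completes. Q0=[] Q1=[] Q2=[]

Answer: P1(0-2) P2(2-4) P3(4-6) P1(6-12) P2(12-18) P3(18-23) P1(23-28) P2(28-35)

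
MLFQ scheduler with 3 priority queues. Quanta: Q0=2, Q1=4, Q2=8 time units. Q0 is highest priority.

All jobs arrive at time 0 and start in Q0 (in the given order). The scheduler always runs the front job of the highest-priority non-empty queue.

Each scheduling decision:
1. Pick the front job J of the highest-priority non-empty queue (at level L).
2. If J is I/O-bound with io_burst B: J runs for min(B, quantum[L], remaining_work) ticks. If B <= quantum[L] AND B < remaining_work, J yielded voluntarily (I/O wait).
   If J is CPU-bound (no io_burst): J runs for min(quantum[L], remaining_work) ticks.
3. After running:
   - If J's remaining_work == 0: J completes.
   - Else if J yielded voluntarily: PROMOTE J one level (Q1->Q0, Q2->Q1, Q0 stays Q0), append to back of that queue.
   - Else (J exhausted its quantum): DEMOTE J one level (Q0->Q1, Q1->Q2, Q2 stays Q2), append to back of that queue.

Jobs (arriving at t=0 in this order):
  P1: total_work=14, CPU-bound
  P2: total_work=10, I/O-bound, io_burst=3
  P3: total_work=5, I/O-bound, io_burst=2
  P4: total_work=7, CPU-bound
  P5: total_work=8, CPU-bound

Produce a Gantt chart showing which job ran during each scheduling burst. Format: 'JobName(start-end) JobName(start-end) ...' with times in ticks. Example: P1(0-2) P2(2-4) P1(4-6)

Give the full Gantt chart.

Answer: P1(0-2) P2(2-4) P3(4-6) P4(6-8) P5(8-10) P3(10-12) P3(12-13) P1(13-17) P2(17-20) P2(20-22) P4(22-26) P5(26-30) P2(30-33) P1(33-41) P4(41-42) P5(42-44)

Derivation:
t=0-2: P1@Q0 runs 2, rem=12, quantum used, demote→Q1. Q0=[P2,P3,P4,P5] Q1=[P1] Q2=[]
t=2-4: P2@Q0 runs 2, rem=8, quantum used, demote→Q1. Q0=[P3,P4,P5] Q1=[P1,P2] Q2=[]
t=4-6: P3@Q0 runs 2, rem=3, I/O yield, promote→Q0. Q0=[P4,P5,P3] Q1=[P1,P2] Q2=[]
t=6-8: P4@Q0 runs 2, rem=5, quantum used, demote→Q1. Q0=[P5,P3] Q1=[P1,P2,P4] Q2=[]
t=8-10: P5@Q0 runs 2, rem=6, quantum used, demote→Q1. Q0=[P3] Q1=[P1,P2,P4,P5] Q2=[]
t=10-12: P3@Q0 runs 2, rem=1, I/O yield, promote→Q0. Q0=[P3] Q1=[P1,P2,P4,P5] Q2=[]
t=12-13: P3@Q0 runs 1, rem=0, completes. Q0=[] Q1=[P1,P2,P4,P5] Q2=[]
t=13-17: P1@Q1 runs 4, rem=8, quantum used, demote→Q2. Q0=[] Q1=[P2,P4,P5] Q2=[P1]
t=17-20: P2@Q1 runs 3, rem=5, I/O yield, promote→Q0. Q0=[P2] Q1=[P4,P5] Q2=[P1]
t=20-22: P2@Q0 runs 2, rem=3, quantum used, demote→Q1. Q0=[] Q1=[P4,P5,P2] Q2=[P1]
t=22-26: P4@Q1 runs 4, rem=1, quantum used, demote→Q2. Q0=[] Q1=[P5,P2] Q2=[P1,P4]
t=26-30: P5@Q1 runs 4, rem=2, quantum used, demote→Q2. Q0=[] Q1=[P2] Q2=[P1,P4,P5]
t=30-33: P2@Q1 runs 3, rem=0, completes. Q0=[] Q1=[] Q2=[P1,P4,P5]
t=33-41: P1@Q2 runs 8, rem=0, completes. Q0=[] Q1=[] Q2=[P4,P5]
t=41-42: P4@Q2 runs 1, rem=0, completes. Q0=[] Q1=[] Q2=[P5]
t=42-44: P5@Q2 runs 2, rem=0, completes. Q0=[] Q1=[] Q2=[]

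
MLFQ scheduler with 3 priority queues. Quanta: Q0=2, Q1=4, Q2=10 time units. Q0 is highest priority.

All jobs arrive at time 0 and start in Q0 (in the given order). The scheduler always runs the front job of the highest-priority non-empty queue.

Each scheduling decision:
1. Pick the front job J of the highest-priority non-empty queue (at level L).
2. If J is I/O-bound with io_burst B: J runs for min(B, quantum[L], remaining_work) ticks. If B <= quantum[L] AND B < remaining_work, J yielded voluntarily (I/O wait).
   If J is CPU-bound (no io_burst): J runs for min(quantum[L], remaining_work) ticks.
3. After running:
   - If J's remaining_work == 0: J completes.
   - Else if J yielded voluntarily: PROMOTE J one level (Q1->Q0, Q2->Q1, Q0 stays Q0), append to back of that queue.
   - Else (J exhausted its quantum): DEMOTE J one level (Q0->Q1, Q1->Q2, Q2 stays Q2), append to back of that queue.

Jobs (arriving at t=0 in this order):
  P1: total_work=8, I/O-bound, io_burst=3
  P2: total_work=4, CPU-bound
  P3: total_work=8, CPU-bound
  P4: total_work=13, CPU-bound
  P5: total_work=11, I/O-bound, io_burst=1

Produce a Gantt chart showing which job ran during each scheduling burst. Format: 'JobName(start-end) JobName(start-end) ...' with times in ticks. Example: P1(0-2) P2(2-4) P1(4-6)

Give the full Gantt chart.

t=0-2: P1@Q0 runs 2, rem=6, quantum used, demote→Q1. Q0=[P2,P3,P4,P5] Q1=[P1] Q2=[]
t=2-4: P2@Q0 runs 2, rem=2, quantum used, demote→Q1. Q0=[P3,P4,P5] Q1=[P1,P2] Q2=[]
t=4-6: P3@Q0 runs 2, rem=6, quantum used, demote→Q1. Q0=[P4,P5] Q1=[P1,P2,P3] Q2=[]
t=6-8: P4@Q0 runs 2, rem=11, quantum used, demote→Q1. Q0=[P5] Q1=[P1,P2,P3,P4] Q2=[]
t=8-9: P5@Q0 runs 1, rem=10, I/O yield, promote→Q0. Q0=[P5] Q1=[P1,P2,P3,P4] Q2=[]
t=9-10: P5@Q0 runs 1, rem=9, I/O yield, promote→Q0. Q0=[P5] Q1=[P1,P2,P3,P4] Q2=[]
t=10-11: P5@Q0 runs 1, rem=8, I/O yield, promote→Q0. Q0=[P5] Q1=[P1,P2,P3,P4] Q2=[]
t=11-12: P5@Q0 runs 1, rem=7, I/O yield, promote→Q0. Q0=[P5] Q1=[P1,P2,P3,P4] Q2=[]
t=12-13: P5@Q0 runs 1, rem=6, I/O yield, promote→Q0. Q0=[P5] Q1=[P1,P2,P3,P4] Q2=[]
t=13-14: P5@Q0 runs 1, rem=5, I/O yield, promote→Q0. Q0=[P5] Q1=[P1,P2,P3,P4] Q2=[]
t=14-15: P5@Q0 runs 1, rem=4, I/O yield, promote→Q0. Q0=[P5] Q1=[P1,P2,P3,P4] Q2=[]
t=15-16: P5@Q0 runs 1, rem=3, I/O yield, promote→Q0. Q0=[P5] Q1=[P1,P2,P3,P4] Q2=[]
t=16-17: P5@Q0 runs 1, rem=2, I/O yield, promote→Q0. Q0=[P5] Q1=[P1,P2,P3,P4] Q2=[]
t=17-18: P5@Q0 runs 1, rem=1, I/O yield, promote→Q0. Q0=[P5] Q1=[P1,P2,P3,P4] Q2=[]
t=18-19: P5@Q0 runs 1, rem=0, completes. Q0=[] Q1=[P1,P2,P3,P4] Q2=[]
t=19-22: P1@Q1 runs 3, rem=3, I/O yield, promote→Q0. Q0=[P1] Q1=[P2,P3,P4] Q2=[]
t=22-24: P1@Q0 runs 2, rem=1, quantum used, demote→Q1. Q0=[] Q1=[P2,P3,P4,P1] Q2=[]
t=24-26: P2@Q1 runs 2, rem=0, completes. Q0=[] Q1=[P3,P4,P1] Q2=[]
t=26-30: P3@Q1 runs 4, rem=2, quantum used, demote→Q2. Q0=[] Q1=[P4,P1] Q2=[P3]
t=30-34: P4@Q1 runs 4, rem=7, quantum used, demote→Q2. Q0=[] Q1=[P1] Q2=[P3,P4]
t=34-35: P1@Q1 runs 1, rem=0, completes. Q0=[] Q1=[] Q2=[P3,P4]
t=35-37: P3@Q2 runs 2, rem=0, completes. Q0=[] Q1=[] Q2=[P4]
t=37-44: P4@Q2 runs 7, rem=0, completes. Q0=[] Q1=[] Q2=[]

Answer: P1(0-2) P2(2-4) P3(4-6) P4(6-8) P5(8-9) P5(9-10) P5(10-11) P5(11-12) P5(12-13) P5(13-14) P5(14-15) P5(15-16) P5(16-17) P5(17-18) P5(18-19) P1(19-22) P1(22-24) P2(24-26) P3(26-30) P4(30-34) P1(34-35) P3(35-37) P4(37-44)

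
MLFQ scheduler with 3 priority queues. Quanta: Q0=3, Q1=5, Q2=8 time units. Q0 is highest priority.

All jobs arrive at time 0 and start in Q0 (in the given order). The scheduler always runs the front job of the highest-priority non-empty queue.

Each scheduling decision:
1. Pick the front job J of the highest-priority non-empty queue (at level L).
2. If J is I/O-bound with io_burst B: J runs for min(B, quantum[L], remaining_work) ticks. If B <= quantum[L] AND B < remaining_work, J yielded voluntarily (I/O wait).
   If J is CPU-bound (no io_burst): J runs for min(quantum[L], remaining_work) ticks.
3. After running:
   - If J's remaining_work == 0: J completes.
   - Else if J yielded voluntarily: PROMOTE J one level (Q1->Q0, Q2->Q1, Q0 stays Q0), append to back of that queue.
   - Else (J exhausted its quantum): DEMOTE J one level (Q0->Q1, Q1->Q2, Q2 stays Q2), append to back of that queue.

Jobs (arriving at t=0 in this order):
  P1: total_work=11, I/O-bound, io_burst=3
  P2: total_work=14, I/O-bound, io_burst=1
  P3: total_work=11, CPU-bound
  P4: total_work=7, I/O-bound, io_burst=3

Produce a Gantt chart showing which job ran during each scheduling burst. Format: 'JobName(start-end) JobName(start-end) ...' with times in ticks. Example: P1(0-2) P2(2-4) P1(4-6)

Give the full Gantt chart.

Answer: P1(0-3) P2(3-4) P3(4-7) P4(7-10) P1(10-13) P2(13-14) P4(14-17) P1(17-20) P2(20-21) P4(21-22) P1(22-24) P2(24-25) P2(25-26) P2(26-27) P2(27-28) P2(28-29) P2(29-30) P2(30-31) P2(31-32) P2(32-33) P2(33-34) P2(34-35) P3(35-40) P3(40-43)

Derivation:
t=0-3: P1@Q0 runs 3, rem=8, I/O yield, promote→Q0. Q0=[P2,P3,P4,P1] Q1=[] Q2=[]
t=3-4: P2@Q0 runs 1, rem=13, I/O yield, promote→Q0. Q0=[P3,P4,P1,P2] Q1=[] Q2=[]
t=4-7: P3@Q0 runs 3, rem=8, quantum used, demote→Q1. Q0=[P4,P1,P2] Q1=[P3] Q2=[]
t=7-10: P4@Q0 runs 3, rem=4, I/O yield, promote→Q0. Q0=[P1,P2,P4] Q1=[P3] Q2=[]
t=10-13: P1@Q0 runs 3, rem=5, I/O yield, promote→Q0. Q0=[P2,P4,P1] Q1=[P3] Q2=[]
t=13-14: P2@Q0 runs 1, rem=12, I/O yield, promote→Q0. Q0=[P4,P1,P2] Q1=[P3] Q2=[]
t=14-17: P4@Q0 runs 3, rem=1, I/O yield, promote→Q0. Q0=[P1,P2,P4] Q1=[P3] Q2=[]
t=17-20: P1@Q0 runs 3, rem=2, I/O yield, promote→Q0. Q0=[P2,P4,P1] Q1=[P3] Q2=[]
t=20-21: P2@Q0 runs 1, rem=11, I/O yield, promote→Q0. Q0=[P4,P1,P2] Q1=[P3] Q2=[]
t=21-22: P4@Q0 runs 1, rem=0, completes. Q0=[P1,P2] Q1=[P3] Q2=[]
t=22-24: P1@Q0 runs 2, rem=0, completes. Q0=[P2] Q1=[P3] Q2=[]
t=24-25: P2@Q0 runs 1, rem=10, I/O yield, promote→Q0. Q0=[P2] Q1=[P3] Q2=[]
t=25-26: P2@Q0 runs 1, rem=9, I/O yield, promote→Q0. Q0=[P2] Q1=[P3] Q2=[]
t=26-27: P2@Q0 runs 1, rem=8, I/O yield, promote→Q0. Q0=[P2] Q1=[P3] Q2=[]
t=27-28: P2@Q0 runs 1, rem=7, I/O yield, promote→Q0. Q0=[P2] Q1=[P3] Q2=[]
t=28-29: P2@Q0 runs 1, rem=6, I/O yield, promote→Q0. Q0=[P2] Q1=[P3] Q2=[]
t=29-30: P2@Q0 runs 1, rem=5, I/O yield, promote→Q0. Q0=[P2] Q1=[P3] Q2=[]
t=30-31: P2@Q0 runs 1, rem=4, I/O yield, promote→Q0. Q0=[P2] Q1=[P3] Q2=[]
t=31-32: P2@Q0 runs 1, rem=3, I/O yield, promote→Q0. Q0=[P2] Q1=[P3] Q2=[]
t=32-33: P2@Q0 runs 1, rem=2, I/O yield, promote→Q0. Q0=[P2] Q1=[P3] Q2=[]
t=33-34: P2@Q0 runs 1, rem=1, I/O yield, promote→Q0. Q0=[P2] Q1=[P3] Q2=[]
t=34-35: P2@Q0 runs 1, rem=0, completes. Q0=[] Q1=[P3] Q2=[]
t=35-40: P3@Q1 runs 5, rem=3, quantum used, demote→Q2. Q0=[] Q1=[] Q2=[P3]
t=40-43: P3@Q2 runs 3, rem=0, completes. Q0=[] Q1=[] Q2=[]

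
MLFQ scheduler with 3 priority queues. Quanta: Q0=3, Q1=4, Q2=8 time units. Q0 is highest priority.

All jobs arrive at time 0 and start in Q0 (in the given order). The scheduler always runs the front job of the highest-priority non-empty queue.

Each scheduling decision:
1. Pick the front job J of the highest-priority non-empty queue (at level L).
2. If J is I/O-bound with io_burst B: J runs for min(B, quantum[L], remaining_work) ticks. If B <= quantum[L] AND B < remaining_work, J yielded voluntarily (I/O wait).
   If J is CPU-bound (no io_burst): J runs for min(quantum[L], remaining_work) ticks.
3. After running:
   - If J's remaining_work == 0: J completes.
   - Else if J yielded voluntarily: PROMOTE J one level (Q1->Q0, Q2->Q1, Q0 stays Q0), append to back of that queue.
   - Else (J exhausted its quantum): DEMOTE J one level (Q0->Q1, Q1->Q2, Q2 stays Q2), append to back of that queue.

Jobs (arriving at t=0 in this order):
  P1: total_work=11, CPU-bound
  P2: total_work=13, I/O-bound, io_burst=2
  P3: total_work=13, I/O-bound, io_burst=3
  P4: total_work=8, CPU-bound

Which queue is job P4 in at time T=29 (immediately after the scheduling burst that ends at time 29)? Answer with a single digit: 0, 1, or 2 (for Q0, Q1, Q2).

Answer: 1

Derivation:
t=0-3: P1@Q0 runs 3, rem=8, quantum used, demote→Q1. Q0=[P2,P3,P4] Q1=[P1] Q2=[]
t=3-5: P2@Q0 runs 2, rem=11, I/O yield, promote→Q0. Q0=[P3,P4,P2] Q1=[P1] Q2=[]
t=5-8: P3@Q0 runs 3, rem=10, I/O yield, promote→Q0. Q0=[P4,P2,P3] Q1=[P1] Q2=[]
t=8-11: P4@Q0 runs 3, rem=5, quantum used, demote→Q1. Q0=[P2,P3] Q1=[P1,P4] Q2=[]
t=11-13: P2@Q0 runs 2, rem=9, I/O yield, promote→Q0. Q0=[P3,P2] Q1=[P1,P4] Q2=[]
t=13-16: P3@Q0 runs 3, rem=7, I/O yield, promote→Q0. Q0=[P2,P3] Q1=[P1,P4] Q2=[]
t=16-18: P2@Q0 runs 2, rem=7, I/O yield, promote→Q0. Q0=[P3,P2] Q1=[P1,P4] Q2=[]
t=18-21: P3@Q0 runs 3, rem=4, I/O yield, promote→Q0. Q0=[P2,P3] Q1=[P1,P4] Q2=[]
t=21-23: P2@Q0 runs 2, rem=5, I/O yield, promote→Q0. Q0=[P3,P2] Q1=[P1,P4] Q2=[]
t=23-26: P3@Q0 runs 3, rem=1, I/O yield, promote→Q0. Q0=[P2,P3] Q1=[P1,P4] Q2=[]
t=26-28: P2@Q0 runs 2, rem=3, I/O yield, promote→Q0. Q0=[P3,P2] Q1=[P1,P4] Q2=[]
t=28-29: P3@Q0 runs 1, rem=0, completes. Q0=[P2] Q1=[P1,P4] Q2=[]
t=29-31: P2@Q0 runs 2, rem=1, I/O yield, promote→Q0. Q0=[P2] Q1=[P1,P4] Q2=[]
t=31-32: P2@Q0 runs 1, rem=0, completes. Q0=[] Q1=[P1,P4] Q2=[]
t=32-36: P1@Q1 runs 4, rem=4, quantum used, demote→Q2. Q0=[] Q1=[P4] Q2=[P1]
t=36-40: P4@Q1 runs 4, rem=1, quantum used, demote→Q2. Q0=[] Q1=[] Q2=[P1,P4]
t=40-44: P1@Q2 runs 4, rem=0, completes. Q0=[] Q1=[] Q2=[P4]
t=44-45: P4@Q2 runs 1, rem=0, completes. Q0=[] Q1=[] Q2=[]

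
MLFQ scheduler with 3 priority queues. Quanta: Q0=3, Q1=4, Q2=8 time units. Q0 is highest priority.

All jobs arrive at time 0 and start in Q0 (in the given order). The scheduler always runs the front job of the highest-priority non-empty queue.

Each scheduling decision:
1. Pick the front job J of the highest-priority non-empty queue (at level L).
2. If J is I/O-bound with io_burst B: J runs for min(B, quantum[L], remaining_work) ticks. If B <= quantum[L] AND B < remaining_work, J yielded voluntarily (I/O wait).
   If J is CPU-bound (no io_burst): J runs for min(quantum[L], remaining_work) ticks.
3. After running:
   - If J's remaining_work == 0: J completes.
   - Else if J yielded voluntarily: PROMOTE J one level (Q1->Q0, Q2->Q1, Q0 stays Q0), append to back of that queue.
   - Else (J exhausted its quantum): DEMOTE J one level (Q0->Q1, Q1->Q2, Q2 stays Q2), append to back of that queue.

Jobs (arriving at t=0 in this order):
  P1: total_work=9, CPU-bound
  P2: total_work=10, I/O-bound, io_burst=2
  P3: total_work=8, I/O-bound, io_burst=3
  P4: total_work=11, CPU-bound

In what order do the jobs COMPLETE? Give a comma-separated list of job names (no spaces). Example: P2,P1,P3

t=0-3: P1@Q0 runs 3, rem=6, quantum used, demote→Q1. Q0=[P2,P3,P4] Q1=[P1] Q2=[]
t=3-5: P2@Q0 runs 2, rem=8, I/O yield, promote→Q0. Q0=[P3,P4,P2] Q1=[P1] Q2=[]
t=5-8: P3@Q0 runs 3, rem=5, I/O yield, promote→Q0. Q0=[P4,P2,P3] Q1=[P1] Q2=[]
t=8-11: P4@Q0 runs 3, rem=8, quantum used, demote→Q1. Q0=[P2,P3] Q1=[P1,P4] Q2=[]
t=11-13: P2@Q0 runs 2, rem=6, I/O yield, promote→Q0. Q0=[P3,P2] Q1=[P1,P4] Q2=[]
t=13-16: P3@Q0 runs 3, rem=2, I/O yield, promote→Q0. Q0=[P2,P3] Q1=[P1,P4] Q2=[]
t=16-18: P2@Q0 runs 2, rem=4, I/O yield, promote→Q0. Q0=[P3,P2] Q1=[P1,P4] Q2=[]
t=18-20: P3@Q0 runs 2, rem=0, completes. Q0=[P2] Q1=[P1,P4] Q2=[]
t=20-22: P2@Q0 runs 2, rem=2, I/O yield, promote→Q0. Q0=[P2] Q1=[P1,P4] Q2=[]
t=22-24: P2@Q0 runs 2, rem=0, completes. Q0=[] Q1=[P1,P4] Q2=[]
t=24-28: P1@Q1 runs 4, rem=2, quantum used, demote→Q2. Q0=[] Q1=[P4] Q2=[P1]
t=28-32: P4@Q1 runs 4, rem=4, quantum used, demote→Q2. Q0=[] Q1=[] Q2=[P1,P4]
t=32-34: P1@Q2 runs 2, rem=0, completes. Q0=[] Q1=[] Q2=[P4]
t=34-38: P4@Q2 runs 4, rem=0, completes. Q0=[] Q1=[] Q2=[]

Answer: P3,P2,P1,P4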